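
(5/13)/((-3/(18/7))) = -30/91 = -0.33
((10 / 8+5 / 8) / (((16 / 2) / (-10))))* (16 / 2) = -75 / 4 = -18.75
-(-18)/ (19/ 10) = 180/ 19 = 9.47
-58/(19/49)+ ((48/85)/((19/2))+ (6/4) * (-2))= -246319/1615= -152.52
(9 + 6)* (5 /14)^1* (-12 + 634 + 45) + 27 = 50403 /14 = 3600.21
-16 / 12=-4 / 3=-1.33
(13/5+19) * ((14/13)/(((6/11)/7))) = 298.52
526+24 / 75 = 13158 / 25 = 526.32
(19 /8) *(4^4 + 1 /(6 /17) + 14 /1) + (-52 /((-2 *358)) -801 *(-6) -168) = 45417757 /8592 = 5286.05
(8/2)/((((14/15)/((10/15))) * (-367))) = -20/2569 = -0.01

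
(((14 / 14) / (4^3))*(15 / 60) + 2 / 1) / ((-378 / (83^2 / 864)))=-130891 / 3096576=-0.04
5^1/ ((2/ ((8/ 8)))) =5/ 2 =2.50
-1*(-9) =9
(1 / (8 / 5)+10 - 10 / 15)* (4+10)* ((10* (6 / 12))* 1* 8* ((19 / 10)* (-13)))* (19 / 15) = -7851389 / 45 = -174475.31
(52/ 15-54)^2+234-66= 612364/ 225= 2721.62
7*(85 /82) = 595 /82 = 7.26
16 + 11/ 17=283/ 17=16.65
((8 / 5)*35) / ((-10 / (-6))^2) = 504 / 25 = 20.16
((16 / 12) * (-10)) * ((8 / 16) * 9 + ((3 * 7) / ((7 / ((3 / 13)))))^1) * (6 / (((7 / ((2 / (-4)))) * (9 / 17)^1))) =5100 / 91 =56.04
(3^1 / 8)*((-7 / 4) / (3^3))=-7 / 288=-0.02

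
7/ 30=0.23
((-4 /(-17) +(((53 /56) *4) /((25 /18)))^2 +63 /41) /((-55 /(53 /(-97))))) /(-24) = -2602427041 /683273456250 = -0.00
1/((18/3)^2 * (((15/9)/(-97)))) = -97/60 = -1.62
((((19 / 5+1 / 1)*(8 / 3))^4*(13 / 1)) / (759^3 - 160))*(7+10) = 3707764736 / 273278324375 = 0.01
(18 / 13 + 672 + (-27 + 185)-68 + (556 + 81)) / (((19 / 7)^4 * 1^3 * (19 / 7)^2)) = 2141800045 / 611596453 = 3.50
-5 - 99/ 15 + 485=2367/ 5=473.40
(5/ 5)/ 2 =1/ 2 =0.50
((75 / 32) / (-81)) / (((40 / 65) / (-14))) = 2275 / 3456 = 0.66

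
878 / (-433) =-878 / 433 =-2.03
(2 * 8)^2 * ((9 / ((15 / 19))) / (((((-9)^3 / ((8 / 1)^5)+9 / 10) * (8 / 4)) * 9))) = 4194304 / 22707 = 184.71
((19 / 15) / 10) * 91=1729 / 150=11.53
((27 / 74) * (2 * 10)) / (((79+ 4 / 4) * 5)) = 27 / 1480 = 0.02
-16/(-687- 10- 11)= 4/177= 0.02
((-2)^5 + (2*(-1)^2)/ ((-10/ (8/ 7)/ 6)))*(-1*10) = 2336/ 7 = 333.71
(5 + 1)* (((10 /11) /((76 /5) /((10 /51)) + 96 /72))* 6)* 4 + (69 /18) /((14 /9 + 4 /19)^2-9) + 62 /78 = 1.80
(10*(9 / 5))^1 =18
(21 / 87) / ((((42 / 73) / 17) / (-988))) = -613054 / 87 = -7046.60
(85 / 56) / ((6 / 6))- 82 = -4507 / 56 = -80.48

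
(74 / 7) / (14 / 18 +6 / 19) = 12654 / 1309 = 9.67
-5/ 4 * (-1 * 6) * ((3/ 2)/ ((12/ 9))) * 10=675/ 8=84.38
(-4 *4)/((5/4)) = -64/5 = -12.80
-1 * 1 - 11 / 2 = -13 / 2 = -6.50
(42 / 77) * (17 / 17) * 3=18 / 11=1.64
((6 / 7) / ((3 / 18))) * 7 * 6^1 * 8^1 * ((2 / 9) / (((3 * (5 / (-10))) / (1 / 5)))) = -256 / 5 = -51.20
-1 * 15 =-15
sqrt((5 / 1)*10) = 7.07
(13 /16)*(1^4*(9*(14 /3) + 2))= 143 /4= 35.75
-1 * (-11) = 11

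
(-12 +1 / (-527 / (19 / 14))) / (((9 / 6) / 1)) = -88555 / 11067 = -8.00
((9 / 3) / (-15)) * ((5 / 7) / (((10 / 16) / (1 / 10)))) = -0.02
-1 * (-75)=75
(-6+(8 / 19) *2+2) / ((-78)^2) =-5 / 9633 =-0.00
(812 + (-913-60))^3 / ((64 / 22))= -45906091 / 32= -1434565.34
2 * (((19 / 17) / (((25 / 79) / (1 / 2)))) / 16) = 1501 / 6800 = 0.22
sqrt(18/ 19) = 0.97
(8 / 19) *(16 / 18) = 64 / 171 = 0.37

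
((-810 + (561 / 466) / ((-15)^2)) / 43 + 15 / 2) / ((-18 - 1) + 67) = -8518969 / 36068400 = -0.24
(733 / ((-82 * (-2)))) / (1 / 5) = 3665 / 164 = 22.35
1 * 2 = 2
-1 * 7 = -7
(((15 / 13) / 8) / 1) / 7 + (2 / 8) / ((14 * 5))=11 / 455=0.02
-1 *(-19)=19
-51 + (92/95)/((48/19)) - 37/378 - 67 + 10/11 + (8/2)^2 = -100.81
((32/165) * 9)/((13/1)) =96/715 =0.13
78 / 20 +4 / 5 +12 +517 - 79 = 4547 / 10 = 454.70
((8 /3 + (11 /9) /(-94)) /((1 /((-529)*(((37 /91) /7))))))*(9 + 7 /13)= -2724365870 /3502863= -777.75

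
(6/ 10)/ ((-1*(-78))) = 1/ 130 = 0.01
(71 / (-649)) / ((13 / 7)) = -497 / 8437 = -0.06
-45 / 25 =-9 / 5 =-1.80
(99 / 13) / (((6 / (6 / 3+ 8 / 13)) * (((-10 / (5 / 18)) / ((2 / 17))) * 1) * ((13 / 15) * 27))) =-55 / 118638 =-0.00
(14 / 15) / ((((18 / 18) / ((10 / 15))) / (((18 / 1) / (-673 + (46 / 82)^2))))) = -11767 / 706740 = -0.02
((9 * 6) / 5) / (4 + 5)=1.20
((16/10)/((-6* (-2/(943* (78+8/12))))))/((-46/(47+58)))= -67732/3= -22577.33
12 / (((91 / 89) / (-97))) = -103596 / 91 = -1138.42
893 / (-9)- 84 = -1649 / 9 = -183.22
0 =0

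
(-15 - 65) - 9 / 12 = -80.75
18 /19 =0.95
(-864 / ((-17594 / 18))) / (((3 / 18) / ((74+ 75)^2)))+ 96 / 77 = 79758203424 / 677369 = 117747.05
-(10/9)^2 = -100/81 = -1.23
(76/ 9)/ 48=19/ 108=0.18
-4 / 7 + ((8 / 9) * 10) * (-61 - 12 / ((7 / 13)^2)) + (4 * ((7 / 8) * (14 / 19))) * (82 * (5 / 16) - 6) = -57652411 / 67032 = -860.07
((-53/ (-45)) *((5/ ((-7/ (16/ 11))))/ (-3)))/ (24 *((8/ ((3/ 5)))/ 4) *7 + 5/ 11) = 848/ 1165185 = 0.00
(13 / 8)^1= 13 / 8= 1.62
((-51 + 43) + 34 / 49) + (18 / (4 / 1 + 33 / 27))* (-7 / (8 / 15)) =-484049 / 9212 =-52.55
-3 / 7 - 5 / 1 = -38 / 7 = -5.43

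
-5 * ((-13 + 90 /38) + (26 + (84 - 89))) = -985 /19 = -51.84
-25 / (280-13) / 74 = -25 / 19758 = -0.00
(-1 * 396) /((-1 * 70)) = 198 /35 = 5.66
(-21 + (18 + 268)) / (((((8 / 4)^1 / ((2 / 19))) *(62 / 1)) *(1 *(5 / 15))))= 795 / 1178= 0.67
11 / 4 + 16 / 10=87 / 20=4.35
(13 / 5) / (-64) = -13 / 320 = -0.04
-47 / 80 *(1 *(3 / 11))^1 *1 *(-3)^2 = -1269 / 880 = -1.44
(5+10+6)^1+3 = 24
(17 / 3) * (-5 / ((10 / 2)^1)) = -17 / 3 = -5.67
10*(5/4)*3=37.50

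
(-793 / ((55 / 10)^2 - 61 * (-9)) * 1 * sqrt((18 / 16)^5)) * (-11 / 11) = 192699 * sqrt(2) / 148288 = 1.84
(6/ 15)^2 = 4/ 25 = 0.16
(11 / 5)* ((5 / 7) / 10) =11 / 70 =0.16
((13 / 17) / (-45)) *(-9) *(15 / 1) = 39 / 17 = 2.29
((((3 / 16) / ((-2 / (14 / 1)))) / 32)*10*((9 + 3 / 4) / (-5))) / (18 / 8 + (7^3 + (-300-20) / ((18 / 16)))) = 7371 / 560384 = 0.01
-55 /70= -11 /14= -0.79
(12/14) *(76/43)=456/301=1.51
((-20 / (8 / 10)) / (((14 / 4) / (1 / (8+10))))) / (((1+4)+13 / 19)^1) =-475 / 6804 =-0.07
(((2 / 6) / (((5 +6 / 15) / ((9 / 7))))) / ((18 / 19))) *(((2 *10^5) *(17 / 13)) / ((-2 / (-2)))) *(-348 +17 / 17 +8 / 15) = -167863100000 / 22113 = -7591150.00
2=2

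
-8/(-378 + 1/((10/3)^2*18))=1600/75599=0.02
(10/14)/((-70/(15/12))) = -0.01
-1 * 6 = -6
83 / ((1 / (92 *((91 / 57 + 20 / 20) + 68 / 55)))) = 91754176 / 3135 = 29267.68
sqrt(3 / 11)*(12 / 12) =sqrt(33) / 11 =0.52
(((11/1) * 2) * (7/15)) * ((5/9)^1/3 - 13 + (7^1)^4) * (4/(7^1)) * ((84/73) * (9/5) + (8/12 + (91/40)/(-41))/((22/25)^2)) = 32062784625191/800028900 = 40077.03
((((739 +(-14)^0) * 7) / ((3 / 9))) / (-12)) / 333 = -35 / 9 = -3.89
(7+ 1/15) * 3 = 106/5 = 21.20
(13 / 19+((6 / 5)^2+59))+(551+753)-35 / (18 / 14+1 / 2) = 639124 / 475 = 1345.52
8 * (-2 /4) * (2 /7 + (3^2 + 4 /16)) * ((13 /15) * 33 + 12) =-7743 /5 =-1548.60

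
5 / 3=1.67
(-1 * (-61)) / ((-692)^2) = 61 / 478864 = 0.00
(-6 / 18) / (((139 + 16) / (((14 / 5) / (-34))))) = 7 / 39525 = 0.00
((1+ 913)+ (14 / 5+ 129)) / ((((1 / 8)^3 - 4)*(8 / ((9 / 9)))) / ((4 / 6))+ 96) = 74368 / 3415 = 21.78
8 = 8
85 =85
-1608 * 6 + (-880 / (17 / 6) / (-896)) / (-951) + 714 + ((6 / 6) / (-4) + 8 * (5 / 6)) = -2020651439 / 226338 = -8927.58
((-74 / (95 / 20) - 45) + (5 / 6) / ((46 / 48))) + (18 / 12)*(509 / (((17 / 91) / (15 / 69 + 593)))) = 18010884845 / 7429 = 2424402.32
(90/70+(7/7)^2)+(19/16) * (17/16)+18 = 38613/1792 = 21.55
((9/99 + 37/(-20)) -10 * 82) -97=-202127/220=-918.76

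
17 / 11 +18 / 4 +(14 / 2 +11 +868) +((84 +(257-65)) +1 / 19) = 488265 / 418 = 1168.10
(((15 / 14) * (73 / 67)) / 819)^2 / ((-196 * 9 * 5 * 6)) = -0.00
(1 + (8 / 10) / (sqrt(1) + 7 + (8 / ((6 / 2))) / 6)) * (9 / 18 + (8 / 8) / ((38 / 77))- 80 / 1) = -153088 / 1805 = -84.81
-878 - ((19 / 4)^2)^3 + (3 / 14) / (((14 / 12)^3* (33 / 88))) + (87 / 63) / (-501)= -182747268906887 / 14781247488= -12363.45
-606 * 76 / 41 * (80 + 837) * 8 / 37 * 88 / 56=-530933568 / 1517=-349989.17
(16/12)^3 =64/27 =2.37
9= 9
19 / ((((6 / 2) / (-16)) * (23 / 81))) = -8208 / 23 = -356.87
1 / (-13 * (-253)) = 0.00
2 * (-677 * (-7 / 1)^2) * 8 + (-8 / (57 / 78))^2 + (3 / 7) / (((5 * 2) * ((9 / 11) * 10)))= -402284362429 / 758100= -530648.15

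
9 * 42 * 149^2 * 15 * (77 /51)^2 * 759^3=36259337461564470330 /289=125464835507143495.95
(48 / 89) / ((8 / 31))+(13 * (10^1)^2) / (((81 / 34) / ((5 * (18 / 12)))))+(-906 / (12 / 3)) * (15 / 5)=3415.18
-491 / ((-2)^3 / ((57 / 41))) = 27987 / 328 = 85.33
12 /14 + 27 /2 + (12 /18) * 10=883 /42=21.02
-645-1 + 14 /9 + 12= -5692 /9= -632.44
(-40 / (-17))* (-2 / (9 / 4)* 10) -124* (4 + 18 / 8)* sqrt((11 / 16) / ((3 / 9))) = -775* sqrt(33) / 4 -3200 / 153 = -1133.92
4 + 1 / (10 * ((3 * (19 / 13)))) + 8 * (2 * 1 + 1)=15973 / 570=28.02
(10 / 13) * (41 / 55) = 82 / 143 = 0.57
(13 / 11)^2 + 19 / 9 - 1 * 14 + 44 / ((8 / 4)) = 12532 / 1089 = 11.51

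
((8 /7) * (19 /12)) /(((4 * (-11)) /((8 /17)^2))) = -608 /66759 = -0.01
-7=-7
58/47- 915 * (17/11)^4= -3590971427/688127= -5218.47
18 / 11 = 1.64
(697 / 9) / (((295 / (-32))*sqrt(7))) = -22304*sqrt(7) / 18585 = -3.18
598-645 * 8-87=-4649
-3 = -3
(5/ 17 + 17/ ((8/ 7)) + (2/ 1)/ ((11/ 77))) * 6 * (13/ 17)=133.83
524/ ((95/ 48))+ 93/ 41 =1040067/ 3895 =267.03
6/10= 3/5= 0.60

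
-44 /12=-11 /3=-3.67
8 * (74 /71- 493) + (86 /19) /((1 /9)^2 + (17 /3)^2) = -6907032315 /1755049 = -3935.52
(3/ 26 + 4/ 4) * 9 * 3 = 30.12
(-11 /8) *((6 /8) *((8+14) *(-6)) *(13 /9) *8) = 1573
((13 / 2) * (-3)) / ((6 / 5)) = -65 / 4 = -16.25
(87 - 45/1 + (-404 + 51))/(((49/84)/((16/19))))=-59712/133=-448.96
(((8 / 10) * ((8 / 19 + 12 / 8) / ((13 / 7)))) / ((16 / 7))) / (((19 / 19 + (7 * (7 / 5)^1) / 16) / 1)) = 0.22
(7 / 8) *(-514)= -1799 / 4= -449.75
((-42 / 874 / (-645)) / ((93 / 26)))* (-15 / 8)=-0.00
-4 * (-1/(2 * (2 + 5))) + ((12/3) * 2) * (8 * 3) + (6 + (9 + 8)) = 1507/7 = 215.29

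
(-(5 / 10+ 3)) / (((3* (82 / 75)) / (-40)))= 1750 / 41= 42.68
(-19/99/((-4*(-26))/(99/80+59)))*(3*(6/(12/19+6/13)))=-1739659/950400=-1.83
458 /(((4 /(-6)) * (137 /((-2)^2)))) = -2748 /137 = -20.06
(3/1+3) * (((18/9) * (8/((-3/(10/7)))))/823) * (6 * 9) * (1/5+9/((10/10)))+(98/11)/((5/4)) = -6485368/316855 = -20.47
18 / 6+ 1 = 4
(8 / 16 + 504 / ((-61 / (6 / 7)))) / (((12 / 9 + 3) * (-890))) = 2409 / 1411540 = 0.00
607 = 607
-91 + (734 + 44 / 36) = 5798 / 9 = 644.22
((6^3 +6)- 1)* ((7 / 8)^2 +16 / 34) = 17485 / 64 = 273.20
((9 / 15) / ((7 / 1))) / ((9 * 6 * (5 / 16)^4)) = 32768 / 196875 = 0.17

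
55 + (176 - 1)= 230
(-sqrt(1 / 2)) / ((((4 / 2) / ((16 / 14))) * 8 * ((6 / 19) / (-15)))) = 95 * sqrt(2) / 56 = 2.40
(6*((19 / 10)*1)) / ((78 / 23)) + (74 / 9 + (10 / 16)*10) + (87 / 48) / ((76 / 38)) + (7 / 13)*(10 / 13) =4661369 / 243360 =19.15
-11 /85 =-0.13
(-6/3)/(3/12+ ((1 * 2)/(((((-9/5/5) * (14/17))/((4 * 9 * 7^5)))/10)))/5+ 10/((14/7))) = 8/32653579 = 0.00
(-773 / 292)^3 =-461889917 / 24897088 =-18.55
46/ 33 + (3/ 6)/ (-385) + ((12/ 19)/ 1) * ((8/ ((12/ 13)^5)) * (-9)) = -140013901/ 2106720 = -66.46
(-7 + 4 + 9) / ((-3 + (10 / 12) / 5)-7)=-36 / 59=-0.61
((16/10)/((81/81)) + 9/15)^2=121/25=4.84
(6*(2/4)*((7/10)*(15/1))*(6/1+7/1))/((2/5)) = 4095/4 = 1023.75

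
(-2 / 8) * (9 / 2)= -1.12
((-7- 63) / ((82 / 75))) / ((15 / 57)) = -9975 / 41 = -243.29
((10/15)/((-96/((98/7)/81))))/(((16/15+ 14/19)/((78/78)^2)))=-665/999216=-0.00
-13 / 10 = -1.30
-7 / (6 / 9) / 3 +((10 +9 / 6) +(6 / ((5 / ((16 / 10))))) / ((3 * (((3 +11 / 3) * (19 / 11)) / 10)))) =4064 / 475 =8.56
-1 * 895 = -895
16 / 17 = 0.94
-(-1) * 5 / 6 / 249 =5 / 1494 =0.00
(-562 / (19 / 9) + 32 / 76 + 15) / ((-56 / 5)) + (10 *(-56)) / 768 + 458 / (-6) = -116339 / 2128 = -54.67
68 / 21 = 3.24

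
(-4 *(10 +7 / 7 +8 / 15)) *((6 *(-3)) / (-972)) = -346 / 405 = -0.85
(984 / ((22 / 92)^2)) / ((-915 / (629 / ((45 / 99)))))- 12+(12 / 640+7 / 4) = -13975290279 / 536800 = -26034.45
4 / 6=0.67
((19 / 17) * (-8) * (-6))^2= 831744 / 289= 2878.01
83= 83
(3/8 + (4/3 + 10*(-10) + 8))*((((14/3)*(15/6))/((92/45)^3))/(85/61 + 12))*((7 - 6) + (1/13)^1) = -327906376875/33081780992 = -9.91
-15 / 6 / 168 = -5 / 336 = -0.01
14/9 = 1.56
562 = 562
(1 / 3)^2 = 1 / 9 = 0.11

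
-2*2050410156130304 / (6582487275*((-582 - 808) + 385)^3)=4100820312260608 / 6681719093481534375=0.00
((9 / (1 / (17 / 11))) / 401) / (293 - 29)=51 / 388168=0.00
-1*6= -6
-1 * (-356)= 356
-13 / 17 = -0.76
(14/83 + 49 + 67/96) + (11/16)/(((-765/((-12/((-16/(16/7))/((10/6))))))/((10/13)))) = 49.86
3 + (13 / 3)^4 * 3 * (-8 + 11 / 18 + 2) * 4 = -5540105 / 243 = -22798.79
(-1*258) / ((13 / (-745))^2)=-143196450 / 169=-847316.27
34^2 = 1156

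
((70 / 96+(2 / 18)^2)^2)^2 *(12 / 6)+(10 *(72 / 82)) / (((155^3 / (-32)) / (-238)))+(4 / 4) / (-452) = 3019572050541538302703 / 4867179922215618969600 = 0.62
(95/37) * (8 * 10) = 205.41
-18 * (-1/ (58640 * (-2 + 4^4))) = 0.00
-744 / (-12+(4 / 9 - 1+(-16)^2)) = -3.06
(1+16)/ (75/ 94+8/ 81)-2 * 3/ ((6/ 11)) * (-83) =6362489/ 6827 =931.96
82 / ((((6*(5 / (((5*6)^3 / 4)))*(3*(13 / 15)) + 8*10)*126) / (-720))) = -3690000 / 630091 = -5.86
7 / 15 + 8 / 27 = 0.76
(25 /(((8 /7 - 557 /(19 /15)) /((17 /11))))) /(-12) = 56525 /7699956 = 0.01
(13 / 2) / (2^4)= 13 / 32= 0.41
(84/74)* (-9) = -378/37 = -10.22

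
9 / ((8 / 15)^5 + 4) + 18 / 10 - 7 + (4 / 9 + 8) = 755806003 / 138162060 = 5.47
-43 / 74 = -0.58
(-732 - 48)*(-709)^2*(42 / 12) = -1372319130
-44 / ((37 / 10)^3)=-44000 / 50653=-0.87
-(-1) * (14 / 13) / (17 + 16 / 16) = 7 / 117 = 0.06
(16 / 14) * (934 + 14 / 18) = 67304 / 63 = 1068.32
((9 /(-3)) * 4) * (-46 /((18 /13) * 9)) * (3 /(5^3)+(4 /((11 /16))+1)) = 303.08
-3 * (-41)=123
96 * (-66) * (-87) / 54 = 10208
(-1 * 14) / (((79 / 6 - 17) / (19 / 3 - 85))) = -6608 / 23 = -287.30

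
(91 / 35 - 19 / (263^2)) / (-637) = -899102 / 220303265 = -0.00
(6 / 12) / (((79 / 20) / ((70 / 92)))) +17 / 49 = 39464 / 89033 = 0.44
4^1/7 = 4/7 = 0.57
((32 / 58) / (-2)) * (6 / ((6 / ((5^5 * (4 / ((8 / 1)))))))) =-12500 / 29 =-431.03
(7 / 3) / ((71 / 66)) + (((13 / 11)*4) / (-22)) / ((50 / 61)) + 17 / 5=1139782 / 214775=5.31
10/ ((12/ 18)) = 15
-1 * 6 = -6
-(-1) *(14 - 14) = 0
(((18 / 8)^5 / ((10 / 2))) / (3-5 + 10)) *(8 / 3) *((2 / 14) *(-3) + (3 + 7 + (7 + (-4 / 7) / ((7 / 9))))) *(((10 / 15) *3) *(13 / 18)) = 87.94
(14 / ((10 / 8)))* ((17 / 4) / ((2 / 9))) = 1071 / 5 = 214.20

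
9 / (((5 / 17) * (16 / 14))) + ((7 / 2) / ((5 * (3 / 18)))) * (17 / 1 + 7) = 5103 / 40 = 127.58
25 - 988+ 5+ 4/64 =-15327/16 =-957.94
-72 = -72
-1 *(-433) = 433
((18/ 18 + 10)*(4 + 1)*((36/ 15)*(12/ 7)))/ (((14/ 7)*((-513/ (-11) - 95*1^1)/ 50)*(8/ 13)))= -353925/ 1862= -190.08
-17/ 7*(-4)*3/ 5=5.83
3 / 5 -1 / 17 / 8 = 403 / 680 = 0.59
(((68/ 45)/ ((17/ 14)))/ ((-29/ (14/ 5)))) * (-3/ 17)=784/ 36975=0.02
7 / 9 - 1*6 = -47 / 9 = -5.22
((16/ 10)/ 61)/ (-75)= -0.00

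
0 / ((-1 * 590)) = 0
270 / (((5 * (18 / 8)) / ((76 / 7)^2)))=138624 / 49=2829.06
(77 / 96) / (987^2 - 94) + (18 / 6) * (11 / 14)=1542935339 / 654578400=2.36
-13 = -13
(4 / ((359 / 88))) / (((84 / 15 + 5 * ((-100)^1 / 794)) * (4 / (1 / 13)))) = 87340 / 23022311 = 0.00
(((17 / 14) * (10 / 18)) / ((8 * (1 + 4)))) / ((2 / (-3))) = -17 / 672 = -0.03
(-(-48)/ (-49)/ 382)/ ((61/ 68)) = -1632/ 570899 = -0.00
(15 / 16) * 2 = 15 / 8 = 1.88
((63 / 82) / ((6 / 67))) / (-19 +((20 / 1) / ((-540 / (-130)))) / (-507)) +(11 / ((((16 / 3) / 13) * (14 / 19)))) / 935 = -6444141483 / 15626070880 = -0.41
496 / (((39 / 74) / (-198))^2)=11831314176 / 169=70007776.19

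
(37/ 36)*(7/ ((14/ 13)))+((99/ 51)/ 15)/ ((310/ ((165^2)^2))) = 11740871387/ 37944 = 309426.30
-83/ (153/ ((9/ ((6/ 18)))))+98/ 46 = -4894/ 391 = -12.52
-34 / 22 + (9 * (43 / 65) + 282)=286.41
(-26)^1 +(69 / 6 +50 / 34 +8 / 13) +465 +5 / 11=2202683 / 4862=453.04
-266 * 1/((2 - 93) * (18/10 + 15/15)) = 95/91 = 1.04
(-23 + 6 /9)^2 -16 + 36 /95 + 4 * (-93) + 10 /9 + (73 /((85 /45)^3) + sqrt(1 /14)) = sqrt(14) /14 + 517094492 /4200615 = 123.37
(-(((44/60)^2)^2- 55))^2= 7671426430756/2562890625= 2993.27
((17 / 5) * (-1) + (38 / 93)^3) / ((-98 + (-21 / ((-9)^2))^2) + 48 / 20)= 0.03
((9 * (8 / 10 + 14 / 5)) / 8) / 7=0.58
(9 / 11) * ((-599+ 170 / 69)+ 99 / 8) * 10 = -4779.50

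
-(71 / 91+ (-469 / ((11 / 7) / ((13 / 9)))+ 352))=705592 / 9009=78.32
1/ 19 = 0.05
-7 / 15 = -0.47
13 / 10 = 1.30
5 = 5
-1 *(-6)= 6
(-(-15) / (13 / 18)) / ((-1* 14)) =-135 / 91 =-1.48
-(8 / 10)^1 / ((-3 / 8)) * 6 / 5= 64 / 25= 2.56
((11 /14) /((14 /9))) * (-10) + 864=84177 /98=858.95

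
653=653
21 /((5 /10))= 42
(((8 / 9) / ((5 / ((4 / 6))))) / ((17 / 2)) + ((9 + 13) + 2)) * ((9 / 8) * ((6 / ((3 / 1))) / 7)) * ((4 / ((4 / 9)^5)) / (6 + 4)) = 135596187 / 761600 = 178.04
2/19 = 0.11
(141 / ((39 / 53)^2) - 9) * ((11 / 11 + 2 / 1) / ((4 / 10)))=318650 / 169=1885.50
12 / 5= 2.40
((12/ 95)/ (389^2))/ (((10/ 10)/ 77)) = 924/ 14375495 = 0.00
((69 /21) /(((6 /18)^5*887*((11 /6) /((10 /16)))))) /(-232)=-83835 /63381472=-0.00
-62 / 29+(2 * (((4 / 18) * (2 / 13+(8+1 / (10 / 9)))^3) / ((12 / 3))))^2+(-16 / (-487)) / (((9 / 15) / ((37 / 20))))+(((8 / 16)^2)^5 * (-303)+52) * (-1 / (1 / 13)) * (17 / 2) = 191666148749700999676129 / 176694108930144000000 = 1084.73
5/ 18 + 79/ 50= 418/ 225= 1.86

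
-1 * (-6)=6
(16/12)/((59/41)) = 164/177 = 0.93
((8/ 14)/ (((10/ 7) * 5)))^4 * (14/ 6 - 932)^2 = 124456336/ 3515625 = 35.40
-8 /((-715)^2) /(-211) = 8 /107868475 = 0.00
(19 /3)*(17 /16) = 323 /48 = 6.73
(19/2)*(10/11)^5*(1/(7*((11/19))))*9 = 162450000/12400927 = 13.10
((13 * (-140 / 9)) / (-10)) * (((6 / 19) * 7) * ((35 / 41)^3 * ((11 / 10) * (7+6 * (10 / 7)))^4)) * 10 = 188069393803291 / 7856994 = 23936558.15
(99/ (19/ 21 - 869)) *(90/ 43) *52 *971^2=-917357893452/ 78389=-11702635.49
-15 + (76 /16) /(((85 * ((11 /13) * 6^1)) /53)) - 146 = -160.42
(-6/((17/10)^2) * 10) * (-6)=36000/289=124.57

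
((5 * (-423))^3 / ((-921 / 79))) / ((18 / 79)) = 2186862782625 / 614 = 3561665769.75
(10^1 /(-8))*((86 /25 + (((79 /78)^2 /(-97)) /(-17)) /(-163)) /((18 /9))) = -140635653263 /65412004320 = -2.15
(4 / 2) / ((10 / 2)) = 2 / 5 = 0.40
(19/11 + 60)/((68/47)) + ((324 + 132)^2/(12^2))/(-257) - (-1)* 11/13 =94694473/2499068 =37.89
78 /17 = 4.59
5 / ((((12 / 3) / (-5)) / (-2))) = 25 / 2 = 12.50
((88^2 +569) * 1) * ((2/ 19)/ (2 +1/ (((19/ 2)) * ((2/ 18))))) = 8313/ 28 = 296.89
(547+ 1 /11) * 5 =30090 /11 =2735.45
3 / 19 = 0.16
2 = 2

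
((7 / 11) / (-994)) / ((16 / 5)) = -5 / 24992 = -0.00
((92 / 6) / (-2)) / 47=-23 / 141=-0.16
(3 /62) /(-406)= -3 /25172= -0.00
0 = 0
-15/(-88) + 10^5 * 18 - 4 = 158399663/88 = 1799996.17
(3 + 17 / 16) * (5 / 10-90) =-363.59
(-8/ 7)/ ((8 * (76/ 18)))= -9/ 266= -0.03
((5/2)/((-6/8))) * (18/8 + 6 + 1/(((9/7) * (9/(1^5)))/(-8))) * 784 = -4800040/243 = -19753.25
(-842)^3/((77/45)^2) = -1208819068200/5929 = -203882453.74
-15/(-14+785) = -5/257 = -0.02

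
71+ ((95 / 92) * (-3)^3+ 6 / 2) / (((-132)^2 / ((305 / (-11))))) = 417549131 / 5877696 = 71.04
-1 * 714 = -714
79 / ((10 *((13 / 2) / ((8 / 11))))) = 632 / 715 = 0.88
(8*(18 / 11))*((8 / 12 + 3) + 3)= 87.27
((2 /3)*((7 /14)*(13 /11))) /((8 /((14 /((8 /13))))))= 1183 /1056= 1.12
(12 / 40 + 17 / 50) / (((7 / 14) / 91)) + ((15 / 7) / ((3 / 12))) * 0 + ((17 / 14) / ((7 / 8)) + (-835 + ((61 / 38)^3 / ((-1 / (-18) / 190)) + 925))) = 12696176261 / 884450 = 14354.88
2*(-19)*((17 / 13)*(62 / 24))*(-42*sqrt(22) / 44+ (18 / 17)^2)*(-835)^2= -22175938350 / 221+ 48869197475*sqrt(22) / 572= 300385153.30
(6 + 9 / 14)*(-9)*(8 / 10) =-1674 / 35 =-47.83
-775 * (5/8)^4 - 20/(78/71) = -21798785/159744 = -136.46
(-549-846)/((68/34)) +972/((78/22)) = -11007/26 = -423.35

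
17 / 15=1.13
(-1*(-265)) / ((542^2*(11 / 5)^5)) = 828125 / 47310985964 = 0.00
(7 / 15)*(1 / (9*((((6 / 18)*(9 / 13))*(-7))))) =-13 / 405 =-0.03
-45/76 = -0.59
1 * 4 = 4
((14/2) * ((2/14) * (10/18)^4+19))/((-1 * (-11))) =873238/72171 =12.10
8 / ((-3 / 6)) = -16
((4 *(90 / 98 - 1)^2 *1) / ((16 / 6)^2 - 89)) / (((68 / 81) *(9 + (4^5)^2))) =-11664 / 31543669237465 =-0.00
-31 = -31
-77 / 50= -1.54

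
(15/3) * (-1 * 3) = -15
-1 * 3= -3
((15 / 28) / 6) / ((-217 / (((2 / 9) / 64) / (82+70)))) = -5 / 531965952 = -0.00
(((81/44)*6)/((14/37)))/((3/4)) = 2997/77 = 38.92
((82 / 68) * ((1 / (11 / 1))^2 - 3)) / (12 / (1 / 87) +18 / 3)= -7421 / 2159850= -0.00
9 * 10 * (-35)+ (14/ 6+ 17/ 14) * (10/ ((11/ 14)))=-102460/ 33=-3104.85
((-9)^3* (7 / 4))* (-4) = 5103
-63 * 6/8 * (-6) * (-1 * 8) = -2268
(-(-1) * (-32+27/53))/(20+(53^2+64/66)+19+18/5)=-275385/24945722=-0.01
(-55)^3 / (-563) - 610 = -177055 / 563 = -314.48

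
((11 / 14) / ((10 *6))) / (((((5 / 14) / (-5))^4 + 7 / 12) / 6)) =45276 / 336155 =0.13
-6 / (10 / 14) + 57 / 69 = -7.57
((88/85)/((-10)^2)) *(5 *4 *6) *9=4752/425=11.18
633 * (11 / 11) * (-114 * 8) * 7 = -4041072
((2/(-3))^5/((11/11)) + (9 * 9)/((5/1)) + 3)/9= 23168/10935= 2.12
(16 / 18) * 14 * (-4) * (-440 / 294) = 74.50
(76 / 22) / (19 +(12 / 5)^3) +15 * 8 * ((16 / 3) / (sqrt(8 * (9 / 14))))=4750 / 45133 +320 * sqrt(7) / 3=282.32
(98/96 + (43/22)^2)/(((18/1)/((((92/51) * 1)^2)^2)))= 62946315176/22101911667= 2.85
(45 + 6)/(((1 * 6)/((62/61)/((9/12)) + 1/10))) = 45271/3660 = 12.37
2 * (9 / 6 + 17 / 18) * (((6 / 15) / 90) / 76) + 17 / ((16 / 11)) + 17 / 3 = 10683401 / 615600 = 17.35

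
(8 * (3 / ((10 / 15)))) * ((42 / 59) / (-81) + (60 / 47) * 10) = 3820568 / 8319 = 459.26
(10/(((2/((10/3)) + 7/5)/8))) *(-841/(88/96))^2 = 4073938560/121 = 33668913.72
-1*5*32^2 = -5120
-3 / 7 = -0.43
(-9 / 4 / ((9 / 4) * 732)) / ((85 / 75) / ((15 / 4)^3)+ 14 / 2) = -16875 / 86732972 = -0.00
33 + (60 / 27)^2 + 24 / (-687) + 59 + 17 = 113.90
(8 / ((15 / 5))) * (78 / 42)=4.95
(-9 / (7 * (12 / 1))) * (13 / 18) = -13 / 168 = -0.08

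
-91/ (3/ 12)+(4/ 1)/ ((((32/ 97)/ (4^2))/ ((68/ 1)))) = 12828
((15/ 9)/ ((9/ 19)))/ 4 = 95/ 108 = 0.88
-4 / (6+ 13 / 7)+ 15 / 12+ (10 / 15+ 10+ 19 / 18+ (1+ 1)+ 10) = 48437 / 1980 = 24.46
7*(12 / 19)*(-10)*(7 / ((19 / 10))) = -58800 / 361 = -162.88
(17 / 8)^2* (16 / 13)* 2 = 289 / 26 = 11.12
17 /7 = 2.43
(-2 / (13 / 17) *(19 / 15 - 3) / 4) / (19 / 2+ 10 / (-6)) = 34 / 235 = 0.14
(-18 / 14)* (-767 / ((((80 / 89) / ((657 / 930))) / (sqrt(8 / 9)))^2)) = 291382595127 / 538160000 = 541.44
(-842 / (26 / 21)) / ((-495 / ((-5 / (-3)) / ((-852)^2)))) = 2947 / 934238448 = 0.00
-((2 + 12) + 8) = -22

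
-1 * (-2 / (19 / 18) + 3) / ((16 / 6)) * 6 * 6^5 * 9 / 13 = -13387.63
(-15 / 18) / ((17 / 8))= -20 / 51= -0.39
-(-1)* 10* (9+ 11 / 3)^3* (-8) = -4389760 / 27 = -162583.70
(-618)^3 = -236029032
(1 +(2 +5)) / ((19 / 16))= 6.74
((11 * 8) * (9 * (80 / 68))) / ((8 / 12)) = 23760 / 17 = 1397.65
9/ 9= 1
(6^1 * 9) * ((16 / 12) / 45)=1.60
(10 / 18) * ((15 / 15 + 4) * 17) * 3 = 425 / 3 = 141.67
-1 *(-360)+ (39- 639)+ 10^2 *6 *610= 365760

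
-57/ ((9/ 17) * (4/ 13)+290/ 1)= -12597/ 64126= -0.20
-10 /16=-5 /8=-0.62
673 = 673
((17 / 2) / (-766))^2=289 / 2347024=0.00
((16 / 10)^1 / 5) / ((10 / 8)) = 32 / 125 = 0.26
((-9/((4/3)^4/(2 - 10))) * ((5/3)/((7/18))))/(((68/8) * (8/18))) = 98415/3808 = 25.84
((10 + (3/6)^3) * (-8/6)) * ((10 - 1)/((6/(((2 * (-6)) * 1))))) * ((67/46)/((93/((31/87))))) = 1809/1334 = 1.36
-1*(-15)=15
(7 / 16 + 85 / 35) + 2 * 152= 34369 / 112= 306.87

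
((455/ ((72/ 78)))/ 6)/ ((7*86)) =845/ 6192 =0.14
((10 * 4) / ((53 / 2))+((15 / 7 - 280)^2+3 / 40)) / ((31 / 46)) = 184464084593 / 1610140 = 114564.00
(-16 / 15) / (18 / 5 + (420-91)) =-16 / 4989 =-0.00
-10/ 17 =-0.59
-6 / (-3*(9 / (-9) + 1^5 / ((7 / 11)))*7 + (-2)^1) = 3 / 7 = 0.43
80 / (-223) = -80 / 223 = -0.36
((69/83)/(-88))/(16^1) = -69/116864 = -0.00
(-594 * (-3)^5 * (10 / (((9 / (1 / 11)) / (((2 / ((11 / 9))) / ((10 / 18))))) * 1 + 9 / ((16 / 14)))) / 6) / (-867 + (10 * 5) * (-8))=-4.58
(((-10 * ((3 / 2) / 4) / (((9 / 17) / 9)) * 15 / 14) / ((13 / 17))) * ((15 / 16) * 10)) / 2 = -4876875 / 11648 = -418.69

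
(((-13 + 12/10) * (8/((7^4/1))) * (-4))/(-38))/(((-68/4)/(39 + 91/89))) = 3362528/345107735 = 0.01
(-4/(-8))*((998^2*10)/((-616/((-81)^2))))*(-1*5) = 40842389025/154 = 265210318.34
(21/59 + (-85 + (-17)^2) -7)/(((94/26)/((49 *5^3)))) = 927153500/2773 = 334350.34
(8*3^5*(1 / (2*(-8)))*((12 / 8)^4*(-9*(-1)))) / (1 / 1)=-177147 / 32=-5535.84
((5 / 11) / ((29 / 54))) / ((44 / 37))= 4995 / 7018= 0.71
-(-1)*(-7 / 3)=-7 / 3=-2.33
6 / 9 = 2 / 3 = 0.67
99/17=5.82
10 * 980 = 9800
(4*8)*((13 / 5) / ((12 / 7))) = 48.53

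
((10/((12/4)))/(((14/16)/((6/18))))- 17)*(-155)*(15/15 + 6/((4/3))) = 1689655/126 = 13409.96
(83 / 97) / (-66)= -83 / 6402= -0.01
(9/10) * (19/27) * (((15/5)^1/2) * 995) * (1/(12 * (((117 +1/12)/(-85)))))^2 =1092709/315844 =3.46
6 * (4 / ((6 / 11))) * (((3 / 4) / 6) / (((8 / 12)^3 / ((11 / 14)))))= 3267 / 224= 14.58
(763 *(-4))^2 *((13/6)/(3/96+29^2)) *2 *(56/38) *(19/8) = 13562209024/80739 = 167975.94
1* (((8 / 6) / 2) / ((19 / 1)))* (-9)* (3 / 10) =-9 / 95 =-0.09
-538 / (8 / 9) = -2421 / 4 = -605.25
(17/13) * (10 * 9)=1530/13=117.69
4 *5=20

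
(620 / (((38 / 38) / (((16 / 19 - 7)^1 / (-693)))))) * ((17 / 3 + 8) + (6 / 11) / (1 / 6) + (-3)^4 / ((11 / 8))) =20174180 / 48279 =417.87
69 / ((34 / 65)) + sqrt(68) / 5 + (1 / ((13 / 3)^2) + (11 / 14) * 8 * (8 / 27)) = 2 * sqrt(17) / 5 + 145335811 / 1085994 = 135.48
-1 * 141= -141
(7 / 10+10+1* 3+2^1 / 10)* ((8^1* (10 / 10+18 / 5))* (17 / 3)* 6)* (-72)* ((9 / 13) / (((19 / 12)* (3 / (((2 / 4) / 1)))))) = -563490432 / 6175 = -91253.51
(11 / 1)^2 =121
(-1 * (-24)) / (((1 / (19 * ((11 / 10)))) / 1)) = 2508 / 5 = 501.60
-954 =-954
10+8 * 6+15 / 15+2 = 61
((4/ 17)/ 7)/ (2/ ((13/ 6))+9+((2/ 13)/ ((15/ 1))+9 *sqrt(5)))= -2235/ 2050489+2025 *sqrt(5)/ 2050489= 0.00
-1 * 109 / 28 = -109 / 28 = -3.89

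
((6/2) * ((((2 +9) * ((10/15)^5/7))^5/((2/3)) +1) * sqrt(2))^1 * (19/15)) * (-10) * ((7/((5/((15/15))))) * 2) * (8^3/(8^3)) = -360961635735813908 * sqrt(2)/3390566585454405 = -150.56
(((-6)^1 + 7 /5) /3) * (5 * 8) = -184 /3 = -61.33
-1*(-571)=571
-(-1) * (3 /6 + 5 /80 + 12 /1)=201 /16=12.56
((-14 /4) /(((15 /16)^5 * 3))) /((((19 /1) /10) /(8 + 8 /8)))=-7340032 /961875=-7.63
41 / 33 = 1.24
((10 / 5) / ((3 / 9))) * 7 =42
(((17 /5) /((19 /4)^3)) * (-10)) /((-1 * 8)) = 272 /6859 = 0.04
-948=-948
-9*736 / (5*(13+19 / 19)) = -3312 / 35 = -94.63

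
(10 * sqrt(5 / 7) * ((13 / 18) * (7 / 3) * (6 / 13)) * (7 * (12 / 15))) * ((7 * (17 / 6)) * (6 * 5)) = 33320 * sqrt(35) / 9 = 21902.64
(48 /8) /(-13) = -6 /13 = -0.46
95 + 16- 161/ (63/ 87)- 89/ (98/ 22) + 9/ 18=-38459/ 294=-130.81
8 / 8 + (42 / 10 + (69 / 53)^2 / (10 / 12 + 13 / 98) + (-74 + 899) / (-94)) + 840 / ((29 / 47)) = 1847878725097 / 1359176785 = 1359.56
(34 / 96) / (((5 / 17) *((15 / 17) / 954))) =1301.94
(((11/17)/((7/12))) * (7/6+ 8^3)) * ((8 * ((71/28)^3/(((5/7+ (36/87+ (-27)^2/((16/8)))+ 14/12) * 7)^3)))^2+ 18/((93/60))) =670913540039048234885491395336469608582975843/101493993573443468701171482174645294516224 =6610.38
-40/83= -0.48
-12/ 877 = -0.01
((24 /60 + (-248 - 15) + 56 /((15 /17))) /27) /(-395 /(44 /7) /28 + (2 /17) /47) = 420043888 /127677465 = 3.29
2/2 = 1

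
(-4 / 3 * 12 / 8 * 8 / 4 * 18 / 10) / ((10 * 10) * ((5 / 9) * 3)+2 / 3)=-54 / 1255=-0.04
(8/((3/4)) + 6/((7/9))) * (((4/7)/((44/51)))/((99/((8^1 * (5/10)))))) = 26248/53361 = 0.49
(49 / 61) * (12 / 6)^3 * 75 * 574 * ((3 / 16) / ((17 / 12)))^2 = 85432725 / 17629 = 4846.15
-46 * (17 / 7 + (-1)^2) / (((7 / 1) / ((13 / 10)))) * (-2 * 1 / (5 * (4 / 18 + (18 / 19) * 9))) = 306774 / 229075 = 1.34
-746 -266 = -1012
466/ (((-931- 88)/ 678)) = -315948/ 1019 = -310.06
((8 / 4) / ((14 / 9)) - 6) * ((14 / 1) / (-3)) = 22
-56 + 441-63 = 322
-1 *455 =-455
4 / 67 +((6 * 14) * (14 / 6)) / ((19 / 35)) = 459696 / 1273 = 361.11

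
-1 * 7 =-7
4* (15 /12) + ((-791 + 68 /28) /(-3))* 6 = 11075 /7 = 1582.14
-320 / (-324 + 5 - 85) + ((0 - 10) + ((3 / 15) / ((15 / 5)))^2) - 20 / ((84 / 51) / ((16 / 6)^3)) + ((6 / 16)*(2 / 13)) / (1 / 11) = -5926818283 / 24815700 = -238.83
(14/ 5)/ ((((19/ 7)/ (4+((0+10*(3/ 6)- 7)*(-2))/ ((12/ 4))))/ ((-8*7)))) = -308.10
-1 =-1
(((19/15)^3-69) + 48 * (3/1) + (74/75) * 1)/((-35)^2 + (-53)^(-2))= 369824513/5806731375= 0.06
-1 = -1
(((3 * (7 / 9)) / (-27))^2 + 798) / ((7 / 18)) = 1495922 / 729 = 2052.02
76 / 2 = 38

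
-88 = -88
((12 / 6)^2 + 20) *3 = 72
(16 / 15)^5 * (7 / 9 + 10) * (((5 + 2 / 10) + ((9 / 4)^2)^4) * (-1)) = -336687063632 / 34171875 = -9852.75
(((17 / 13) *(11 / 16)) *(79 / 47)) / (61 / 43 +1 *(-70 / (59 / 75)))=-37479101 / 2171748176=-0.02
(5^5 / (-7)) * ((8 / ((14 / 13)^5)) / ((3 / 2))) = -1160290625 / 705894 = -1643.72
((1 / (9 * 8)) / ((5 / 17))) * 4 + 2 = 197 / 90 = 2.19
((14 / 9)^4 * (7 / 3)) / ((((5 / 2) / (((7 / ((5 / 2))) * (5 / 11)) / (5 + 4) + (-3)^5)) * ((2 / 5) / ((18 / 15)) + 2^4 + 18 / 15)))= -12930902432 / 170828757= -75.70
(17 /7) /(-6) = -17 /42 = -0.40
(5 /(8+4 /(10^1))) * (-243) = -2025 /14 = -144.64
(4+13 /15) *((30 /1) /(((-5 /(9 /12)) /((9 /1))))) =-1971 /10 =-197.10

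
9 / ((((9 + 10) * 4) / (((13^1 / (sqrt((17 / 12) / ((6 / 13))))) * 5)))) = 135 * sqrt(442) / 646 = 4.39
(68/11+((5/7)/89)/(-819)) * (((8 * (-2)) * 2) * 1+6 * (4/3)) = -277568488/1870869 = -148.36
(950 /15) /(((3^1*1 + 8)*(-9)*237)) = -190 /70389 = -0.00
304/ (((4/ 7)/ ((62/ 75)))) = 32984/ 75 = 439.79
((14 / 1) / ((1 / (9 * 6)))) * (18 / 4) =3402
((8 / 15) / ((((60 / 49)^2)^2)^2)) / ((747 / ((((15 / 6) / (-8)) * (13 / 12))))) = -432028097404813 / 9033646694400000000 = -0.00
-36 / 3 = -12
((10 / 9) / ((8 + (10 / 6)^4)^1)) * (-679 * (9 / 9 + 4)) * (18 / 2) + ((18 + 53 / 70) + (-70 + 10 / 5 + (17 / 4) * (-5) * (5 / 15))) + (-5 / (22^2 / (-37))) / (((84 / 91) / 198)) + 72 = -24260781527 / 11762520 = -2062.55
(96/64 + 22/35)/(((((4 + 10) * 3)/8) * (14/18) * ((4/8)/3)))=5364/1715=3.13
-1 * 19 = -19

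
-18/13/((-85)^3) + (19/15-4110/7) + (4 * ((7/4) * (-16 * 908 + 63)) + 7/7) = -17074079012197/167656125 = -101839.88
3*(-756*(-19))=43092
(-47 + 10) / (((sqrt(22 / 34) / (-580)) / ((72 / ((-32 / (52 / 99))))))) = -278980 * sqrt(187) / 121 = -31528.88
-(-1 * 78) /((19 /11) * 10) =429 /95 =4.52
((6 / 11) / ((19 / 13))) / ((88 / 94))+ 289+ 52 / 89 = 118667391 / 409222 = 289.98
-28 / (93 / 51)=-476 / 31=-15.35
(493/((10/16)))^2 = 15555136/25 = 622205.44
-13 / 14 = -0.93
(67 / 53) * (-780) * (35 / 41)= -1829100 / 2173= -841.74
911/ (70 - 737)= -911/ 667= -1.37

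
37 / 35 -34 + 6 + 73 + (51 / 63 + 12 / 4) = 748 / 15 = 49.87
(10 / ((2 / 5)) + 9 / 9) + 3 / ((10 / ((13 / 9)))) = 26.43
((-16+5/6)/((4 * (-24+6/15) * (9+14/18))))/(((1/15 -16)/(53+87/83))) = -0.06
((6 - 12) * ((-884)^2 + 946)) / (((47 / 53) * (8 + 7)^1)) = -82934612 / 235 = -352913.24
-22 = -22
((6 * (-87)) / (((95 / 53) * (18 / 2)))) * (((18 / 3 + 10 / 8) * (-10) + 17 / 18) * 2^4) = 31674496 / 855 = 37046.19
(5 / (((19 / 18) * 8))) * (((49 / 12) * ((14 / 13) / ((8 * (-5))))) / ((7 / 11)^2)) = -2541 / 15808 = -0.16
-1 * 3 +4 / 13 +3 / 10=-311 / 130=-2.39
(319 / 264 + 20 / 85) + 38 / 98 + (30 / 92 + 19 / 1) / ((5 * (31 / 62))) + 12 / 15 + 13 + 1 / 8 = 6749759 / 287385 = 23.49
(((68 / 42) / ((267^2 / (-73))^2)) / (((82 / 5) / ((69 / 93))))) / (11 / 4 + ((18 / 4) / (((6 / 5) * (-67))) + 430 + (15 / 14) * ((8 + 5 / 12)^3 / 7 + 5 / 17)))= 10632226398080 / 72576633674806440551271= 0.00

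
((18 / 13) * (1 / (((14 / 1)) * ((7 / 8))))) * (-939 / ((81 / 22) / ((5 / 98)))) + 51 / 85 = -0.87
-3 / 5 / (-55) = 3 / 275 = 0.01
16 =16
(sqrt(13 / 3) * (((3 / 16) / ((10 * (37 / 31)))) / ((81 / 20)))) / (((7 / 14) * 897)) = 31 * sqrt(39) / 10753236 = 0.00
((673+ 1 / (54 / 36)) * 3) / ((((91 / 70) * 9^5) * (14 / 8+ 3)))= 80840 / 14585103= 0.01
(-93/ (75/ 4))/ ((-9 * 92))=31/ 5175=0.01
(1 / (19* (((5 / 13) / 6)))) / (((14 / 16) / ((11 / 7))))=1.47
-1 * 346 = -346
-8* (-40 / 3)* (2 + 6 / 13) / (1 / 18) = 61440 / 13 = 4726.15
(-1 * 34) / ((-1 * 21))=34 / 21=1.62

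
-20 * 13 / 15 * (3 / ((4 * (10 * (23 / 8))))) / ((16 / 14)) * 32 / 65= -112 / 575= -0.19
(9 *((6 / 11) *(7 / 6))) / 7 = 9 / 11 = 0.82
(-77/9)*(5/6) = -385/54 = -7.13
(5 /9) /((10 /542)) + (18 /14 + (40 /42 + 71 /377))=772799 /23751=32.54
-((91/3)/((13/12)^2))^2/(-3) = 37632/169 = 222.67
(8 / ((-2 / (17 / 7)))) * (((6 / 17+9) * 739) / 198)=-78334 / 231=-339.11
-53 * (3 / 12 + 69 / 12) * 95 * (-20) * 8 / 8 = 604200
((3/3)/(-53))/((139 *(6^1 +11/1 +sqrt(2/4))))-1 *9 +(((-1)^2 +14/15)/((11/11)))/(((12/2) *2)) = -6762963689/765136620 +sqrt(2)/4250759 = -8.84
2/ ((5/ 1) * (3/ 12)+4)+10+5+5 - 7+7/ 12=391/ 28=13.96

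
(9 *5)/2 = 45/2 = 22.50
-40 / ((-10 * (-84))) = -1 / 21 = -0.05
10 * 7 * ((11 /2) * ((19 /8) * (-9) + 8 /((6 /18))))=8085 /8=1010.62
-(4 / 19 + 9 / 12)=-73 / 76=-0.96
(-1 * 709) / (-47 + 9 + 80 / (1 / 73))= -709 / 5802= -0.12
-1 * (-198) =198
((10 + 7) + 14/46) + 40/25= 2174/115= 18.90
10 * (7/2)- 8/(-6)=109/3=36.33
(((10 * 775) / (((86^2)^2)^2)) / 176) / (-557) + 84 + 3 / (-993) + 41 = 6068103607695434839391679 / 48546002178836683237376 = 125.00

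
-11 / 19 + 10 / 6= 62 / 57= 1.09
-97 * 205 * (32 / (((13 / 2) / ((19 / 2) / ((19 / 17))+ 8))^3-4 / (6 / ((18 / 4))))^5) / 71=1191885931244938887506642445 / 29155186704343013760737297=40.88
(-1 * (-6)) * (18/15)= 36/5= 7.20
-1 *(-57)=57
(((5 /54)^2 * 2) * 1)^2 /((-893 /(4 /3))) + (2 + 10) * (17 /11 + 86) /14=8226314428417 /109627243803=75.04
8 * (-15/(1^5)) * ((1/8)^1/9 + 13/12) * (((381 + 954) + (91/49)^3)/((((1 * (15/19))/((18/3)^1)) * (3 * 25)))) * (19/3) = -26243297876/231525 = -113349.74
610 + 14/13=7944/13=611.08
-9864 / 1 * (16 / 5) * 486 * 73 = -5599279872 / 5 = -1119855974.40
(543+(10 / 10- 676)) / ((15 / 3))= -132 / 5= -26.40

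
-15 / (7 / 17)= -255 / 7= -36.43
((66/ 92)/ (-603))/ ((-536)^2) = -11/ 2656338816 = -0.00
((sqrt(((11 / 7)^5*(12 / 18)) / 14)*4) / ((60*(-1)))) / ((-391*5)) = 121*sqrt(33) / 30175425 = 0.00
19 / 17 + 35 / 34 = 73 / 34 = 2.15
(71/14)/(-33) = -0.15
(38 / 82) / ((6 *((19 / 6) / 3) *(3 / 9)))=9 / 41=0.22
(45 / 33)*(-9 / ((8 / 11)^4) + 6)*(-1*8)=1607895 / 5632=285.49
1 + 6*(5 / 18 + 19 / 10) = 211 / 15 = 14.07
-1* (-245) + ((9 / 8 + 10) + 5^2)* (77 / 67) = 153573 / 536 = 286.52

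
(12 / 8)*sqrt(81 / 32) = 27*sqrt(2) / 16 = 2.39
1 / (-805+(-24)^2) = -1 / 229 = -0.00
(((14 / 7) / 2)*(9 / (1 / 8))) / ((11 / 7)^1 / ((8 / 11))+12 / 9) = 12096 / 587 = 20.61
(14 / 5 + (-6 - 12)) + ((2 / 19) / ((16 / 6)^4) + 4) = -2178667 / 194560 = -11.20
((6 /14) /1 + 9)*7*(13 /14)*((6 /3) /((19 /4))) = 3432 /133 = 25.80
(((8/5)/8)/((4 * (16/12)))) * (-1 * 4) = -3/20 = -0.15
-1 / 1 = -1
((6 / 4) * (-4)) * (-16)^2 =-1536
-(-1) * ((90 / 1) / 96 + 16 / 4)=79 / 16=4.94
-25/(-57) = 25/57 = 0.44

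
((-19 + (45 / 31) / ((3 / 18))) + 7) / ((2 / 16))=-816 / 31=-26.32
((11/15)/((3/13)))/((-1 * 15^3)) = -143/151875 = -0.00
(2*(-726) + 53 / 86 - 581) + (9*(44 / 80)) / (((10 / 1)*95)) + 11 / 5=-1658655843 / 817000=-2030.18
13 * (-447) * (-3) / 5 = 17433 / 5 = 3486.60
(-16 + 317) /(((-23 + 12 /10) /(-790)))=1188950 /109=10907.80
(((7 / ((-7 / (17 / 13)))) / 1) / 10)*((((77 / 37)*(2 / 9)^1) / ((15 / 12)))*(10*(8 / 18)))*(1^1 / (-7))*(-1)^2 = 5984 / 194805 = 0.03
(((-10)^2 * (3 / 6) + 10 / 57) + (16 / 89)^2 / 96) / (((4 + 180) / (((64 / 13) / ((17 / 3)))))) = 0.24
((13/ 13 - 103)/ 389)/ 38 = -0.01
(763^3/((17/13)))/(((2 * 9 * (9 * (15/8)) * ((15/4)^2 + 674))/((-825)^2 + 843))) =770184288263936/695385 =1107565288.67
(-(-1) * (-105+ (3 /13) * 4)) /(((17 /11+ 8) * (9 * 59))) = -4961 /241605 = -0.02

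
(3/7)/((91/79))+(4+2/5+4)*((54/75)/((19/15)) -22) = -54358569/302575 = -179.65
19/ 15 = 1.27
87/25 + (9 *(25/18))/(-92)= 15383/4600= 3.34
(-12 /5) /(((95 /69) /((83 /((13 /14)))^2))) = -1118002032 /80275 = -13927.15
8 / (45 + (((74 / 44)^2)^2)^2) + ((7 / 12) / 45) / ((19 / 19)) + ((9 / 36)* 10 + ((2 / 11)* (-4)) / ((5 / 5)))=66057648655006607 / 35532448952463540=1.86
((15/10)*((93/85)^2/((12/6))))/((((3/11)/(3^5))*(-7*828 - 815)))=-2101707/17368900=-0.12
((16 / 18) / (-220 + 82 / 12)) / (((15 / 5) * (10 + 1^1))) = -16 / 126621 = -0.00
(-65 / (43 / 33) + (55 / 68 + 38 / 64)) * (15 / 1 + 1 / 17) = -9072568 / 12427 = -730.07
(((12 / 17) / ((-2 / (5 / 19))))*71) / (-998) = 1065 / 161177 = 0.01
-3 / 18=-0.17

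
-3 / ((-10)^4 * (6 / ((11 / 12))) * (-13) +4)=33 / 9359956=0.00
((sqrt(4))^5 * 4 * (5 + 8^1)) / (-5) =-1664 / 5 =-332.80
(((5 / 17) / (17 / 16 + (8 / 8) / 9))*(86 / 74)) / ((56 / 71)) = 274770 / 744107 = 0.37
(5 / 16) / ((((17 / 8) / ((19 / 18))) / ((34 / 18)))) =95 / 324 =0.29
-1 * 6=-6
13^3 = 2197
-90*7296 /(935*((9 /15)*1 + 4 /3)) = -1969920 /5423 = -363.25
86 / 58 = 43 / 29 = 1.48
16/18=8/9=0.89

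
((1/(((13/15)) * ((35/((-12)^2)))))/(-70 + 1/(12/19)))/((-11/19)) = 98496/821821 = 0.12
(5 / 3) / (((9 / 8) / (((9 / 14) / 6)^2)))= 5 / 294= 0.02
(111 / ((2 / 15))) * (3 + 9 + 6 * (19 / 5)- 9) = 42957 / 2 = 21478.50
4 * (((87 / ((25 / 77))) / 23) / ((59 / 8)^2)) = 1714944 / 2001575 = 0.86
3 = 3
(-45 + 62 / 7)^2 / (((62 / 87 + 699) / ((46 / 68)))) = 128082009 / 101417750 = 1.26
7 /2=3.50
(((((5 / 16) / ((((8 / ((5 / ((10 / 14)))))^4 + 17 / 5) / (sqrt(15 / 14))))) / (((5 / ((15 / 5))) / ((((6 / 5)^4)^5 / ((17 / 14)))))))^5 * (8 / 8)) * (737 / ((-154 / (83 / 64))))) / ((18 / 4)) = -29391594779330357287864548791257565330307604269091024701056988342402699201423622243068722282496 * sqrt(210) / 124065522540826378624952477086843212486228809364856577775182433498457612586207687854766845703125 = -3.43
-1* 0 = 0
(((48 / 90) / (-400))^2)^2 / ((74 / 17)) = 17 / 23414062500000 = 0.00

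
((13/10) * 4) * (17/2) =221/5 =44.20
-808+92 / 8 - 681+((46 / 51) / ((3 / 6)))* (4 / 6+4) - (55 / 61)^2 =-1469.89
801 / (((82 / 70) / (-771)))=-21614985 / 41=-527194.76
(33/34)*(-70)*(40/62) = -23100/527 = -43.83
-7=-7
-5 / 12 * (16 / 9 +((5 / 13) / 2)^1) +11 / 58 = -51401 / 81432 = -0.63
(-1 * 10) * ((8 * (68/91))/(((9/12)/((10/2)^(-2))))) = -4352/1365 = -3.19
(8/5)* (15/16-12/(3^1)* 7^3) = -21937/10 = -2193.70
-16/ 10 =-8/ 5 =-1.60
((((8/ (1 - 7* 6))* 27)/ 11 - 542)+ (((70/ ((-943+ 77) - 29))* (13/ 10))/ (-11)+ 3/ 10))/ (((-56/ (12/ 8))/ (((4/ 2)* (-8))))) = -1313064513/ 5651030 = -232.36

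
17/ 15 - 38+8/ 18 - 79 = -5194/ 45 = -115.42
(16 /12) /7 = 4 /21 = 0.19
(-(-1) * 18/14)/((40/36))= 81/70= 1.16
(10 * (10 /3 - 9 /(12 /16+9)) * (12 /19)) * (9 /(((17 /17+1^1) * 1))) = 16920 /247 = 68.50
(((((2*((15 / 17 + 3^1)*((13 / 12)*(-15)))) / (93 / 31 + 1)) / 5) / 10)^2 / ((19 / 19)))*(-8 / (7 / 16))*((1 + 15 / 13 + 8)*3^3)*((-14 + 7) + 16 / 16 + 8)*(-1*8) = 31924.42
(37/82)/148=1/328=0.00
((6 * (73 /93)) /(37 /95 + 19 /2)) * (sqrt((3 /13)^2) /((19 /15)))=65700 /757237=0.09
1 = 1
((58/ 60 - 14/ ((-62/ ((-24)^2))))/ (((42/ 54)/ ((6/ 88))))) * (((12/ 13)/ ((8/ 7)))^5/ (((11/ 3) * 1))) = 1919640074499/ 1782681655040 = 1.08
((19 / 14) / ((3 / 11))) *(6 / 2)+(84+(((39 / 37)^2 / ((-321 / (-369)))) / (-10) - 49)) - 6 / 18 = 760845851 / 15380715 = 49.47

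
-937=-937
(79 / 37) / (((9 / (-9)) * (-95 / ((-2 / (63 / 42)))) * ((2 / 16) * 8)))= -316 / 10545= -0.03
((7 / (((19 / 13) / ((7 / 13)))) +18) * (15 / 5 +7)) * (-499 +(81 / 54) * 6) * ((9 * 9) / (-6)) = 25864650 / 19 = 1361297.37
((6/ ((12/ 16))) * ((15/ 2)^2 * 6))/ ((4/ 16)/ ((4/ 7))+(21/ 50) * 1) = 1080000/ 343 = 3148.69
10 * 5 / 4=12.50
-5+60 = 55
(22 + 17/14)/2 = 325/28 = 11.61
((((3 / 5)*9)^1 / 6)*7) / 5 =63 / 50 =1.26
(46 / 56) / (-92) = -1 / 112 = -0.01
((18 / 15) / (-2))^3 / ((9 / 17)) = -51 / 125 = -0.41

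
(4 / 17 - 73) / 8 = -9.10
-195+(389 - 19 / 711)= 137915 / 711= 193.97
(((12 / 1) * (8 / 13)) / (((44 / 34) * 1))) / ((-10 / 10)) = -816 / 143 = -5.71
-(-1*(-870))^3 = -658503000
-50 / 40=-5 / 4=-1.25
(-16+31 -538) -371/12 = -6647/12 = -553.92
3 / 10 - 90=-89.70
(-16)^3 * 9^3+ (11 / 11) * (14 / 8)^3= -191102633 / 64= -2985978.64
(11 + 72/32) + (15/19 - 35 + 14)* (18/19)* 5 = -119107/1444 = -82.48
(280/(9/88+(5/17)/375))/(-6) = -452.82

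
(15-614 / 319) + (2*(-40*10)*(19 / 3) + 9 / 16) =-77371979 / 15312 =-5053.03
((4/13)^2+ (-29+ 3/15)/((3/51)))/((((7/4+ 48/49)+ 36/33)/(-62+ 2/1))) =10701487104/1392053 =7687.56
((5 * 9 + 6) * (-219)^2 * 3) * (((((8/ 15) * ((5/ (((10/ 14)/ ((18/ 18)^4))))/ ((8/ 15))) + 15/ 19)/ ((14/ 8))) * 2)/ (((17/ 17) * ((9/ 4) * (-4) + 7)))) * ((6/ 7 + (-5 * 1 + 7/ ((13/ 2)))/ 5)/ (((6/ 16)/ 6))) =-2293693003008/ 60515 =-37902883.63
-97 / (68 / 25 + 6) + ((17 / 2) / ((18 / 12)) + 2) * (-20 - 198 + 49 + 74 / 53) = -14974979 / 11554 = -1296.09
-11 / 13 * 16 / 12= -44 / 39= -1.13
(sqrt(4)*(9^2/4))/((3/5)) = 135/2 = 67.50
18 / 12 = 3 / 2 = 1.50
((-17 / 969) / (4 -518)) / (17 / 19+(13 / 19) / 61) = 61 / 1619100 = 0.00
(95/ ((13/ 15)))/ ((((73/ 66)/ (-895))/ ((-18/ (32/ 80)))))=3787863750/ 949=3991426.50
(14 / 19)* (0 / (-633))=0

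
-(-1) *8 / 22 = 4 / 11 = 0.36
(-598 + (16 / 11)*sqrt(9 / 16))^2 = 43112356 / 121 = 356300.46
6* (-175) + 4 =-1046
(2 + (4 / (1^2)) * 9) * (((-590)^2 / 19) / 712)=87025 / 89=977.81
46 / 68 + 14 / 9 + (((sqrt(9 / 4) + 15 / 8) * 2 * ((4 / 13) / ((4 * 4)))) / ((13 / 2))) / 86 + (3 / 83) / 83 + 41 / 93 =10157186357437 / 3799132603344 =2.67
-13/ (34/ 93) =-1209/ 34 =-35.56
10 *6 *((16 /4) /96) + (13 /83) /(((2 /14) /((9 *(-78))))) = -127349 /166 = -767.16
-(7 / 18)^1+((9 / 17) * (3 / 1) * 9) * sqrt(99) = -7 / 18+729 * sqrt(11) / 17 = 141.84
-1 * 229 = -229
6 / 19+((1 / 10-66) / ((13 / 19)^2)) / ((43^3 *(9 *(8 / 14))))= 28991594713 / 91906911720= 0.32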